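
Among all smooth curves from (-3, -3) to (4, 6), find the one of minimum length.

Arc-length functional: J[y] = ∫ sqrt(1 + (y')^2) dx.
Lagrangian L = sqrt(1 + (y')^2) has no explicit y dependence, so ∂L/∂y = 0 and the Euler-Lagrange equation gives
    d/dx( y' / sqrt(1 + (y')^2) ) = 0  ⇒  y' / sqrt(1 + (y')^2) = const.
Hence y' is constant, so y(x) is affine.
Fitting the endpoints (-3, -3) and (4, 6):
    slope m = (6 − (-3)) / (4 − (-3)) = 9/7,
    intercept c = (-3) − m·(-3) = 6/7.
Extremal: y(x) = (9/7) x + 6/7.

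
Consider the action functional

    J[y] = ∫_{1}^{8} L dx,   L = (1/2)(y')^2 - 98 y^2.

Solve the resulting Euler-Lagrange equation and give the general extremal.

The Lagrangian is L = (1/2)(y')^2 - 98 y^2.
∂L/∂y = -196y.
∂L/∂y' = y'.
The Euler-Lagrange equation d/dx(∂L/∂y') − ∂L/∂y = 0 becomes:
    y'' + 196 y = 0
General solution: y(x) = A sin(14x) + B cos(14x), where A and B are arbitrary constants fixed by the endpoint conditions.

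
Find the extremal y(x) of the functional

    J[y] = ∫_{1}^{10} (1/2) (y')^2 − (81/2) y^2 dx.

The Lagrangian is L = (1/2) (y')^2 − (81/2) y^2.
Compute ∂L/∂y = -81y, ∂L/∂y' = y'.
The Euler-Lagrange equation d/dx(∂L/∂y') − ∂L/∂y = 0 reduces to
    y'' + 81 y = 0.
Its general solution is
    y(x) = A sin(9x) + B cos(9x),
with A, B fixed by the endpoint conditions.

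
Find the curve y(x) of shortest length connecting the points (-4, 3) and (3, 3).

Arc-length functional: J[y] = ∫ sqrt(1 + (y')^2) dx.
Lagrangian L = sqrt(1 + (y')^2) has no explicit y dependence, so ∂L/∂y = 0 and the Euler-Lagrange equation gives
    d/dx( y' / sqrt(1 + (y')^2) ) = 0  ⇒  y' / sqrt(1 + (y')^2) = const.
Hence y' is constant, so y(x) is affine.
Fitting the endpoints (-4, 3) and (3, 3):
    slope m = (3 − 3) / (3 − (-4)) = 0,
    intercept c = 3 − m·(-4) = 3.
Extremal: y(x) = 3.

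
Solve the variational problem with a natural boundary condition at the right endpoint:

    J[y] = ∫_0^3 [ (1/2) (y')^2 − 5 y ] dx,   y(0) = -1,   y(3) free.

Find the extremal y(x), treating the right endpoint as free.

The Lagrangian L = (1/2) (y')^2 − 5 y gives
    ∂L/∂y = −5,   ∂L/∂y' = y'.
Euler-Lagrange: d/dx(y') − (−5) = 0, i.e. y'' + 5 = 0, so
    y(x) = −(5/2) x^2 + C1 x + C2.
Fixed left endpoint y(0) = -1 ⇒ C2 = -1.
The right endpoint x = 3 is free, so the natural (transversality) condition is ∂L/∂y' |_{x=3} = 0, i.e. y'(3) = 0.
Compute y'(x) = −5 x + C1, so y'(3) = −15 + C1 = 0 ⇒ C1 = 15.
Therefore the extremal is
    y(x) = −(5/2) x^2 + 15 x − 1.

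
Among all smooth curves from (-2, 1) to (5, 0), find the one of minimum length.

Arc-length functional: J[y] = ∫ sqrt(1 + (y')^2) dx.
Lagrangian L = sqrt(1 + (y')^2) has no explicit y dependence, so ∂L/∂y = 0 and the Euler-Lagrange equation gives
    d/dx( y' / sqrt(1 + (y')^2) ) = 0  ⇒  y' / sqrt(1 + (y')^2) = const.
Hence y' is constant, so y(x) is affine.
Fitting the endpoints (-2, 1) and (5, 0):
    slope m = (0 − 1) / (5 − (-2)) = -1/7,
    intercept c = 1 − m·(-2) = 5/7.
Extremal: y(x) = (-1/7) x + 5/7.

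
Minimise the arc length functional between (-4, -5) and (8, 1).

Arc-length functional: J[y] = ∫ sqrt(1 + (y')^2) dx.
Lagrangian L = sqrt(1 + (y')^2) has no explicit y dependence, so ∂L/∂y = 0 and the Euler-Lagrange equation gives
    d/dx( y' / sqrt(1 + (y')^2) ) = 0  ⇒  y' / sqrt(1 + (y')^2) = const.
Hence y' is constant, so y(x) is affine.
Fitting the endpoints (-4, -5) and (8, 1):
    slope m = (1 − (-5)) / (8 − (-4)) = 1/2,
    intercept c = (-5) − m·(-4) = -3.
Extremal: y(x) = (1/2) x - 3.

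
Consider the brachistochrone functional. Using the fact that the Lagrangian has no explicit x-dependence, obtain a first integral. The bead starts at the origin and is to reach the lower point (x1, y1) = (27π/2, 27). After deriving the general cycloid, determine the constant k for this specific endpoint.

The Lagrangian L = sqrt((1 + y'^2) / y) has no explicit x dependence, so the Beltrami identity applies:
    L − y' ∂L/∂y' = C.
Compute ∂L/∂y' = y' / sqrt(y (1 + y'^2)).
Substitute:
    sqrt((1 + y'^2)/y) − y'·y' / sqrt(y (1 + y'^2))
    = (1 + y'^2) / sqrt(y (1 + y'^2)) − y'^2 / sqrt(y (1 + y'^2))
    = 1 / sqrt(y (1 + y'^2)) = C.
Squaring and rearranging gives the first integral
    y (1 + y'^2) = 1/C^2 =: k   (constant).
Solving this first-order ODE by the substitution
    y = (k/2)(1 − cos θ)
yields the cycloid parameterisation
    x(θ) = (k/2)(θ − sin θ),   y(θ) = (k/2)(1 − cos θ).
The constant k is fixed by the endpoint condition.
Now fit the given lower endpoint (x1, y1) = (27π/2, 27). At the bottom of the first arch (θ = π), the parametric equations give
    y(π) = (k/2)(1 − cos π) = k,
    x(π) = (k/2)(π − sin π) = kπ/2.
Matching y(π) = 27 gives k = 27, consistent with x(π) = 27π/2. Therefore the specific cycloid is
    x(θ) = (27/2)(θ − sin θ),   y(θ) = (27/2)(1 − cos θ).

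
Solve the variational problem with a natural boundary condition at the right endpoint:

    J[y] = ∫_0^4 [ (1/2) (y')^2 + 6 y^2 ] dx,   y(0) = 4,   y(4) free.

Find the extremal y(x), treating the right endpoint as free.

The Lagrangian L = (1/2) (y')^2 + 6 y^2 gives
    ∂L/∂y = 12 y,   ∂L/∂y' = y'.
Euler-Lagrange: y'' − 12 y = 0.
With k = sqrt(12), the general solution is
    y(x) = A cosh(sqrt(12) x) + B sinh(sqrt(12) x).
Fixed left endpoint y(0) = 4 ⇒ A = 4.
The right endpoint x = 4 is free, so the natural (transversality) condition is ∂L/∂y' |_{x=4} = 0, i.e. y'(4) = 0.
Compute y'(x) = A k sinh(k x) + B k cosh(k x), so
    y'(4) = A k sinh(k·4) + B k cosh(k·4) = 0
    ⇒ B = −A tanh(k·4) = − 4 tanh(sqrt(12)·4).
Therefore the extremal is
    y(x) = 4 cosh(sqrt(12) x) − 4 tanh(sqrt(12)·4) sinh(sqrt(12) x).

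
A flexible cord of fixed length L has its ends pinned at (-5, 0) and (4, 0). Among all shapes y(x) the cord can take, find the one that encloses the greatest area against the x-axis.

Set up the augmented Lagrangian using a multiplier λ for the length constraint:
    F(y, y') = y − λ sqrt(1 + y'^2).
F has no explicit x dependence, so the Beltrami identity yields a first integral
    F − y' ∂F/∂y' = C.
Compute ∂F/∂y' = −λ y' / sqrt(1 + y'^2). Then
    y − λ sqrt(1 + y'^2) + λ y'^2 / sqrt(1 + y'^2) = C
    ⇒  y − λ / sqrt(1 + y'^2) = C.
Solving for y' and integrating gives
    (x − a)^2 + (y − b)^2 = λ^2,
a circular arc of radius λ. The constants a, b are determined by the endpoint conditions y(-5) = y(4) = 0, and λ is fixed implicitly by the length constraint
    ∫_{-5}^{4} sqrt(1 + y'^2) dx = L.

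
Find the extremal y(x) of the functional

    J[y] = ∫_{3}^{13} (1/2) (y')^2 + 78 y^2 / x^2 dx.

The Lagrangian is L = (1/2) (y')^2 + 78 y^2 / x^2.
Compute ∂L/∂y = 156y/x^2, ∂L/∂y' = y'.
The Euler-Lagrange equation d/dx(∂L/∂y') − ∂L/∂y = 0 reduces to
    y'' − 156/x^2 · y = 0  (x > 0).
Its general solution is
    y(x) = A x^13 + B x^(-12),
with A, B fixed by the endpoint conditions.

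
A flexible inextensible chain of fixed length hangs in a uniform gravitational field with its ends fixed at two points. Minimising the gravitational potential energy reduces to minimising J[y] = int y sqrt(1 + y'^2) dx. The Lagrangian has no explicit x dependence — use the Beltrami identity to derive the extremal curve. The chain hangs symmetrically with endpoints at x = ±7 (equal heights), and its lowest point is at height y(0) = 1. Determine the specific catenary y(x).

The Lagrangian L(y, y') = y sqrt(1 + y'^2) has no explicit x dependence, so the Beltrami identity applies:
    L − y' ∂L/∂y' = C.
Compute ∂L/∂y' = y · y' / sqrt(1 + y'^2). Then
    L − y' ∂L/∂y'
    = y sqrt(1 + y'^2) − y · y'^2 / sqrt(1 + y'^2)
    = y (1 + y'^2 − y'^2) / sqrt(1 + y'^2)
    = y / sqrt(1 + y'^2) = C.
Squaring gives y^2 = C^2 (1 + y'^2), i.e.
    y'^2 = y^2 / C^2 − 1.
Separating variables,
    dy / sqrt(y^2 − C^2) = dx / C,
and integrating gives arccosh(y / C) = (x − a)/C, so
    y(x) = C cosh((x − a)/C),
the catenary. The constants C and a are fixed by the two endpoint conditions (and, for the hanging-chain problem, the length constraint selects C).
Now fit the given data. The endpoints x = ±7 are symmetric at equal height, so the catenary is even about its minimum: a = 0 and y(x) = C cosh(x/C). The lowest point is y(0) = C cosh(0) = C, and we are told y(0) = 1, so C = 1. Therefore
    y(x) = cosh(x),
and at the endpoints
    y(±7) = cosh(7).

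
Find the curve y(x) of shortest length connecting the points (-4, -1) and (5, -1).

Arc-length functional: J[y] = ∫ sqrt(1 + (y')^2) dx.
Lagrangian L = sqrt(1 + (y')^2) has no explicit y dependence, so ∂L/∂y = 0 and the Euler-Lagrange equation gives
    d/dx( y' / sqrt(1 + (y')^2) ) = 0  ⇒  y' / sqrt(1 + (y')^2) = const.
Hence y' is constant, so y(x) is affine.
Fitting the endpoints (-4, -1) and (5, -1):
    slope m = ((-1) − (-1)) / (5 − (-4)) = 0,
    intercept c = (-1) − m·(-4) = -1.
Extremal: y(x) = -1.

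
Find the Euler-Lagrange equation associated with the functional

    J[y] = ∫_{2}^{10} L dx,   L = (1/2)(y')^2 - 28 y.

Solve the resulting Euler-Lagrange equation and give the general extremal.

The Lagrangian is L = (1/2)(y')^2 - 28 y.
∂L/∂y = -28.
∂L/∂y' = y'.
The Euler-Lagrange equation d/dx(∂L/∂y') − ∂L/∂y = 0 becomes:
    y'' + 28 = 0
General solution: y(x) = -14 x^2 + A x + B, where A and B are arbitrary constants fixed by the endpoint conditions.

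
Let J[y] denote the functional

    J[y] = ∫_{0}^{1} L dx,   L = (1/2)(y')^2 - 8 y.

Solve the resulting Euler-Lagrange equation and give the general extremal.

The Lagrangian is L = (1/2)(y')^2 - 8 y.
∂L/∂y = -8.
∂L/∂y' = y'.
The Euler-Lagrange equation d/dx(∂L/∂y') − ∂L/∂y = 0 becomes:
    y'' + 8 = 0
General solution: y(x) = -4 x^2 + A x + B, where A and B are arbitrary constants fixed by the endpoint conditions.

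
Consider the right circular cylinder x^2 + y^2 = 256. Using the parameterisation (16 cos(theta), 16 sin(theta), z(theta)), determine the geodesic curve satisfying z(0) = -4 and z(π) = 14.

Parameterise the cylinder of radius R = 16 as
    r(θ) = (16 cos θ, 16 sin θ, z(θ)).
The arc-length element is
    ds = sqrt(256 + (dz/dθ)^2) dθ,
so the Lagrangian is L = sqrt(256 + z'^2).
L depends on z' only, not on z or θ, so ∂L/∂z = 0 and
    ∂L/∂z' = z' / sqrt(256 + z'^2).
The Euler-Lagrange equation gives
    d/dθ( z' / sqrt(256 + z'^2) ) = 0,
so z' is constant. Integrating once:
    z(θ) = a θ + b,
a helix on the cylinder (a straight line when the cylinder is unrolled). The constants a, b are determined by the endpoint conditions.
With endpoint conditions z(0) = -4 and z(π) = 14: from z(0) = b we get b = -4, and a·π + -4 = 14 gives a = 18/π, so
    z(θ) = (18/π) θ − 4.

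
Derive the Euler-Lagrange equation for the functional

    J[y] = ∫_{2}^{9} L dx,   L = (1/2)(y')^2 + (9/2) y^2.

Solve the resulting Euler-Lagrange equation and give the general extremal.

The Lagrangian is L = (1/2)(y')^2 + (9/2) y^2.
∂L/∂y = 9y.
∂L/∂y' = y'.
The Euler-Lagrange equation d/dx(∂L/∂y') − ∂L/∂y = 0 becomes:
    y'' - 9 y = 0
General solution: y(x) = A e^(3x) + B e^(-3x), where A and B are arbitrary constants fixed by the endpoint conditions.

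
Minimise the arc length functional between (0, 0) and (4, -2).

Arc-length functional: J[y] = ∫ sqrt(1 + (y')^2) dx.
Lagrangian L = sqrt(1 + (y')^2) has no explicit y dependence, so ∂L/∂y = 0 and the Euler-Lagrange equation gives
    d/dx( y' / sqrt(1 + (y')^2) ) = 0  ⇒  y' / sqrt(1 + (y')^2) = const.
Hence y' is constant, so y(x) is affine.
Fitting the endpoints (0, 0) and (4, -2):
    slope m = ((-2) − 0) / (4 − 0) = -1/2,
    intercept c = 0 − m·0 = 0.
Extremal: y(x) = (-1/2) x.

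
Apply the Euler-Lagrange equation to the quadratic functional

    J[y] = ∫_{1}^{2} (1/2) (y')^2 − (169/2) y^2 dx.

The Lagrangian is L = (1/2) (y')^2 − (169/2) y^2.
Compute ∂L/∂y = -169y, ∂L/∂y' = y'.
The Euler-Lagrange equation d/dx(∂L/∂y') − ∂L/∂y = 0 reduces to
    y'' + 169 y = 0.
Its general solution is
    y(x) = A sin(13x) + B cos(13x),
with A, B fixed by the endpoint conditions.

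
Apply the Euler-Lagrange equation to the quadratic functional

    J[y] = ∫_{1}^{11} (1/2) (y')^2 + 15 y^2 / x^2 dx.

The Lagrangian is L = (1/2) (y')^2 + 15 y^2 / x^2.
Compute ∂L/∂y = 30y/x^2, ∂L/∂y' = y'.
The Euler-Lagrange equation d/dx(∂L/∂y') − ∂L/∂y = 0 reduces to
    y'' − 30/x^2 · y = 0  (x > 0).
Its general solution is
    y(x) = A x^6 + B x^(-5),
with A, B fixed by the endpoint conditions.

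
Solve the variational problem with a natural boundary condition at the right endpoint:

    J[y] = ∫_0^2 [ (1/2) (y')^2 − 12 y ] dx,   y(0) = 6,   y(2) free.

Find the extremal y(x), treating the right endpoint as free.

The Lagrangian L = (1/2) (y')^2 − 12 y gives
    ∂L/∂y = −12,   ∂L/∂y' = y'.
Euler-Lagrange: d/dx(y') − (−12) = 0, i.e. y'' + 12 = 0, so
    y(x) = −(12/2) x^2 + C1 x + C2.
Fixed left endpoint y(0) = 6 ⇒ C2 = 6.
The right endpoint x = 2 is free, so the natural (transversality) condition is ∂L/∂y' |_{x=2} = 0, i.e. y'(2) = 0.
Compute y'(x) = −12 x + C1, so y'(2) = −24 + C1 = 0 ⇒ C1 = 24.
Therefore the extremal is
    y(x) = −6 x^2 + 24 x + 6.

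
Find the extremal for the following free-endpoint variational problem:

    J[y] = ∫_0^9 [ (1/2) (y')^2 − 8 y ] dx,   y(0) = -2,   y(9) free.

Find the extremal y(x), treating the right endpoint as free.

The Lagrangian L = (1/2) (y')^2 − 8 y gives
    ∂L/∂y = −8,   ∂L/∂y' = y'.
Euler-Lagrange: d/dx(y') − (−8) = 0, i.e. y'' + 8 = 0, so
    y(x) = −(8/2) x^2 + C1 x + C2.
Fixed left endpoint y(0) = -2 ⇒ C2 = -2.
The right endpoint x = 9 is free, so the natural (transversality) condition is ∂L/∂y' |_{x=9} = 0, i.e. y'(9) = 0.
Compute y'(x) = −8 x + C1, so y'(9) = −72 + C1 = 0 ⇒ C1 = 72.
Therefore the extremal is
    y(x) = −4 x^2 + 72 x − 2.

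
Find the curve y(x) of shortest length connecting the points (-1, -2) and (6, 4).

Arc-length functional: J[y] = ∫ sqrt(1 + (y')^2) dx.
Lagrangian L = sqrt(1 + (y')^2) has no explicit y dependence, so ∂L/∂y = 0 and the Euler-Lagrange equation gives
    d/dx( y' / sqrt(1 + (y')^2) ) = 0  ⇒  y' / sqrt(1 + (y')^2) = const.
Hence y' is constant, so y(x) is affine.
Fitting the endpoints (-1, -2) and (6, 4):
    slope m = (4 − (-2)) / (6 − (-1)) = 6/7,
    intercept c = (-2) − m·(-1) = -8/7.
Extremal: y(x) = (6/7) x - 8/7.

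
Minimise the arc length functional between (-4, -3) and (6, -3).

Arc-length functional: J[y] = ∫ sqrt(1 + (y')^2) dx.
Lagrangian L = sqrt(1 + (y')^2) has no explicit y dependence, so ∂L/∂y = 0 and the Euler-Lagrange equation gives
    d/dx( y' / sqrt(1 + (y')^2) ) = 0  ⇒  y' / sqrt(1 + (y')^2) = const.
Hence y' is constant, so y(x) is affine.
Fitting the endpoints (-4, -3) and (6, -3):
    slope m = ((-3) − (-3)) / (6 − (-4)) = 0,
    intercept c = (-3) − m·(-4) = -3.
Extremal: y(x) = -3.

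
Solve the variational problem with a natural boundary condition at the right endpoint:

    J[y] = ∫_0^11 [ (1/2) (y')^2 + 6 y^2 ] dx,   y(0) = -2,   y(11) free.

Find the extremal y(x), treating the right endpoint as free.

The Lagrangian L = (1/2) (y')^2 + 6 y^2 gives
    ∂L/∂y = 12 y,   ∂L/∂y' = y'.
Euler-Lagrange: y'' − 12 y = 0.
With k = sqrt(12), the general solution is
    y(x) = A cosh(sqrt(12) x) + B sinh(sqrt(12) x).
Fixed left endpoint y(0) = -2 ⇒ A = -2.
The right endpoint x = 11 is free, so the natural (transversality) condition is ∂L/∂y' |_{x=11} = 0, i.e. y'(11) = 0.
Compute y'(x) = A k sinh(k x) + B k cosh(k x), so
    y'(11) = A k sinh(k·11) + B k cosh(k·11) = 0
    ⇒ B = −A tanh(k·11) = 2 tanh(sqrt(12)·11).
Therefore the extremal is
    y(x) = −2 cosh(sqrt(12) x) + 2 tanh(sqrt(12)·11) sinh(sqrt(12) x).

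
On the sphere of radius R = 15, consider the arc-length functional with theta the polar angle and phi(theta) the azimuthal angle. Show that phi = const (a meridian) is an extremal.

On the sphere of radius R = 15 with spherical coordinates (θ, φ), the induced metric is
    ds^2 = 225(dθ^2 + sin^2(θ) dφ^2).
Using θ as the parameter, the arc-length functional becomes
    J[φ] = ∫ 15 sqrt(1 + sin^2(θ) (dφ/dθ)^2) dθ.
So L = 15 sqrt(1 + sin^2(θ) φ'^2). Compute
    ∂L/∂φ = 0  (L has no explicit φ dependence),
    ∂L/∂φ' = 15 sin^2(θ) φ' / sqrt(1 + sin^2(θ) φ'^2).
For the candidate φ(θ) = c (constant), φ' = 0, so ∂L/∂φ' evaluated along the candidate vanishes, and ∂L/∂φ is identically zero. Hence
    d/dθ(∂L/∂φ') − ∂L/∂φ = 0
is satisfied. Therefore meridians φ = const are extremals of arc length — they are geodesics on the sphere.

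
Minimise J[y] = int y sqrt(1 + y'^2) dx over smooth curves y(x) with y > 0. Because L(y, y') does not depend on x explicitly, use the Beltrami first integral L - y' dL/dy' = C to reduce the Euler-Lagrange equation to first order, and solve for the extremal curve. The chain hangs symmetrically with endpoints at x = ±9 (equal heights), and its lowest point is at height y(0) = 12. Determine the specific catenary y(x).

The Lagrangian L(y, y') = y sqrt(1 + y'^2) has no explicit x dependence, so the Beltrami identity applies:
    L − y' ∂L/∂y' = C.
Compute ∂L/∂y' = y · y' / sqrt(1 + y'^2). Then
    L − y' ∂L/∂y'
    = y sqrt(1 + y'^2) − y · y'^2 / sqrt(1 + y'^2)
    = y (1 + y'^2 − y'^2) / sqrt(1 + y'^2)
    = y / sqrt(1 + y'^2) = C.
Squaring gives y^2 = C^2 (1 + y'^2), i.e.
    y'^2 = y^2 / C^2 − 1.
Separating variables,
    dy / sqrt(y^2 − C^2) = dx / C,
and integrating gives arccosh(y / C) = (x − a)/C, so
    y(x) = C cosh((x − a)/C),
the catenary. The constants C and a are fixed by the two endpoint conditions (and, for the hanging-chain problem, the length constraint selects C).
Now fit the given data. The endpoints x = ±9 are symmetric at equal height, so the catenary is even about its minimum: a = 0 and y(x) = C cosh(x/C). The lowest point is y(0) = C cosh(0) = C, and we are told y(0) = 12, so C = 12. Therefore
    y(x) = 12 cosh(x/12),
and at the endpoints
    y(±9) = 12 cosh(9/12).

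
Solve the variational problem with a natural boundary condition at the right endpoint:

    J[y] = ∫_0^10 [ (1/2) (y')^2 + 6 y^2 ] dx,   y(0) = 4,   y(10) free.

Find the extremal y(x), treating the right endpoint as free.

The Lagrangian L = (1/2) (y')^2 + 6 y^2 gives
    ∂L/∂y = 12 y,   ∂L/∂y' = y'.
Euler-Lagrange: y'' − 12 y = 0.
With k = sqrt(12), the general solution is
    y(x) = A cosh(sqrt(12) x) + B sinh(sqrt(12) x).
Fixed left endpoint y(0) = 4 ⇒ A = 4.
The right endpoint x = 10 is free, so the natural (transversality) condition is ∂L/∂y' |_{x=10} = 0, i.e. y'(10) = 0.
Compute y'(x) = A k sinh(k x) + B k cosh(k x), so
    y'(10) = A k sinh(k·10) + B k cosh(k·10) = 0
    ⇒ B = −A tanh(k·10) = − 4 tanh(sqrt(12)·10).
Therefore the extremal is
    y(x) = 4 cosh(sqrt(12) x) − 4 tanh(sqrt(12)·10) sinh(sqrt(12) x).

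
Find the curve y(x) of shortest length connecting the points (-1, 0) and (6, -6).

Arc-length functional: J[y] = ∫ sqrt(1 + (y')^2) dx.
Lagrangian L = sqrt(1 + (y')^2) has no explicit y dependence, so ∂L/∂y = 0 and the Euler-Lagrange equation gives
    d/dx( y' / sqrt(1 + (y')^2) ) = 0  ⇒  y' / sqrt(1 + (y')^2) = const.
Hence y' is constant, so y(x) is affine.
Fitting the endpoints (-1, 0) and (6, -6):
    slope m = ((-6) − 0) / (6 − (-1)) = -6/7,
    intercept c = 0 − m·(-1) = -6/7.
Extremal: y(x) = (-6/7) x - 6/7.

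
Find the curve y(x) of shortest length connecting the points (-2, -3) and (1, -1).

Arc-length functional: J[y] = ∫ sqrt(1 + (y')^2) dx.
Lagrangian L = sqrt(1 + (y')^2) has no explicit y dependence, so ∂L/∂y = 0 and the Euler-Lagrange equation gives
    d/dx( y' / sqrt(1 + (y')^2) ) = 0  ⇒  y' / sqrt(1 + (y')^2) = const.
Hence y' is constant, so y(x) is affine.
Fitting the endpoints (-2, -3) and (1, -1):
    slope m = ((-1) − (-3)) / (1 − (-2)) = 2/3,
    intercept c = (-3) − m·(-2) = -5/3.
Extremal: y(x) = (2/3) x - 5/3.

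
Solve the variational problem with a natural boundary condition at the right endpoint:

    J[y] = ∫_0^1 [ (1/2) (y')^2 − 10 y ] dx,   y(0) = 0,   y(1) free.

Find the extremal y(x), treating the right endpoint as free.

The Lagrangian L = (1/2) (y')^2 − 10 y gives
    ∂L/∂y = −10,   ∂L/∂y' = y'.
Euler-Lagrange: d/dx(y') − (−10) = 0, i.e. y'' + 10 = 0, so
    y(x) = −(10/2) x^2 + C1 x + C2.
Fixed left endpoint y(0) = 0 ⇒ C2 = 0.
The right endpoint x = 1 is free, so the natural (transversality) condition is ∂L/∂y' |_{x=1} = 0, i.e. y'(1) = 0.
Compute y'(x) = −10 x + C1, so y'(1) = −10 + C1 = 0 ⇒ C1 = 10.
Therefore the extremal is
    y(x) = −5 x^2 + 10 x.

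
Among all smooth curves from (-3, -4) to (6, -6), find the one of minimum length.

Arc-length functional: J[y] = ∫ sqrt(1 + (y')^2) dx.
Lagrangian L = sqrt(1 + (y')^2) has no explicit y dependence, so ∂L/∂y = 0 and the Euler-Lagrange equation gives
    d/dx( y' / sqrt(1 + (y')^2) ) = 0  ⇒  y' / sqrt(1 + (y')^2) = const.
Hence y' is constant, so y(x) is affine.
Fitting the endpoints (-3, -4) and (6, -6):
    slope m = ((-6) − (-4)) / (6 − (-3)) = -2/9,
    intercept c = (-4) − m·(-3) = -14/3.
Extremal: y(x) = (-2/9) x - 14/3.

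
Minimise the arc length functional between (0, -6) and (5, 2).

Arc-length functional: J[y] = ∫ sqrt(1 + (y')^2) dx.
Lagrangian L = sqrt(1 + (y')^2) has no explicit y dependence, so ∂L/∂y = 0 and the Euler-Lagrange equation gives
    d/dx( y' / sqrt(1 + (y')^2) ) = 0  ⇒  y' / sqrt(1 + (y')^2) = const.
Hence y' is constant, so y(x) is affine.
Fitting the endpoints (0, -6) and (5, 2):
    slope m = (2 − (-6)) / (5 − 0) = 8/5,
    intercept c = (-6) − m·0 = -6.
Extremal: y(x) = (8/5) x - 6.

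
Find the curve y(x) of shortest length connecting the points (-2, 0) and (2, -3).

Arc-length functional: J[y] = ∫ sqrt(1 + (y')^2) dx.
Lagrangian L = sqrt(1 + (y')^2) has no explicit y dependence, so ∂L/∂y = 0 and the Euler-Lagrange equation gives
    d/dx( y' / sqrt(1 + (y')^2) ) = 0  ⇒  y' / sqrt(1 + (y')^2) = const.
Hence y' is constant, so y(x) is affine.
Fitting the endpoints (-2, 0) and (2, -3):
    slope m = ((-3) − 0) / (2 − (-2)) = -3/4,
    intercept c = 0 − m·(-2) = -3/2.
Extremal: y(x) = (-3/4) x - 3/2.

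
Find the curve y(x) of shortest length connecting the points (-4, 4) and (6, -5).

Arc-length functional: J[y] = ∫ sqrt(1 + (y')^2) dx.
Lagrangian L = sqrt(1 + (y')^2) has no explicit y dependence, so ∂L/∂y = 0 and the Euler-Lagrange equation gives
    d/dx( y' / sqrt(1 + (y')^2) ) = 0  ⇒  y' / sqrt(1 + (y')^2) = const.
Hence y' is constant, so y(x) is affine.
Fitting the endpoints (-4, 4) and (6, -5):
    slope m = ((-5) − 4) / (6 − (-4)) = -9/10,
    intercept c = 4 − m·(-4) = 2/5.
Extremal: y(x) = (-9/10) x + 2/5.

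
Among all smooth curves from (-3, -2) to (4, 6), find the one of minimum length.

Arc-length functional: J[y] = ∫ sqrt(1 + (y')^2) dx.
Lagrangian L = sqrt(1 + (y')^2) has no explicit y dependence, so ∂L/∂y = 0 and the Euler-Lagrange equation gives
    d/dx( y' / sqrt(1 + (y')^2) ) = 0  ⇒  y' / sqrt(1 + (y')^2) = const.
Hence y' is constant, so y(x) is affine.
Fitting the endpoints (-3, -2) and (4, 6):
    slope m = (6 − (-2)) / (4 − (-3)) = 8/7,
    intercept c = (-2) − m·(-3) = 10/7.
Extremal: y(x) = (8/7) x + 10/7.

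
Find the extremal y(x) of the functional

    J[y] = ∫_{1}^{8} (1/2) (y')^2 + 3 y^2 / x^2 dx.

The Lagrangian is L = (1/2) (y')^2 + 3 y^2 / x^2.
Compute ∂L/∂y = 6y/x^2, ∂L/∂y' = y'.
The Euler-Lagrange equation d/dx(∂L/∂y') − ∂L/∂y = 0 reduces to
    y'' − 6/x^2 · y = 0  (x > 0).
Its general solution is
    y(x) = A x^3 + B x^(-2),
with A, B fixed by the endpoint conditions.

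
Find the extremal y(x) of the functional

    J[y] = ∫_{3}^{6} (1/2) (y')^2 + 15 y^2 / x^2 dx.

The Lagrangian is L = (1/2) (y')^2 + 15 y^2 / x^2.
Compute ∂L/∂y = 30y/x^2, ∂L/∂y' = y'.
The Euler-Lagrange equation d/dx(∂L/∂y') − ∂L/∂y = 0 reduces to
    y'' − 30/x^2 · y = 0  (x > 0).
Its general solution is
    y(x) = A x^6 + B x^(-5),
with A, B fixed by the endpoint conditions.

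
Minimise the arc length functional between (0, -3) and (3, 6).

Arc-length functional: J[y] = ∫ sqrt(1 + (y')^2) dx.
Lagrangian L = sqrt(1 + (y')^2) has no explicit y dependence, so ∂L/∂y = 0 and the Euler-Lagrange equation gives
    d/dx( y' / sqrt(1 + (y')^2) ) = 0  ⇒  y' / sqrt(1 + (y')^2) = const.
Hence y' is constant, so y(x) is affine.
Fitting the endpoints (0, -3) and (3, 6):
    slope m = (6 − (-3)) / (3 − 0) = 3,
    intercept c = (-3) − m·0 = -3.
Extremal: y(x) = 3 x - 3.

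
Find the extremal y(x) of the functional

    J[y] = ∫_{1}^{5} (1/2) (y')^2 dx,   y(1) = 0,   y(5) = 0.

The Lagrangian is L = (1/2) (y')^2.
Compute ∂L/∂y = 0, ∂L/∂y' = y'.
The Euler-Lagrange equation d/dx(∂L/∂y') − ∂L/∂y = 0 reduces to
    y'' = 0.
Its general solution is
    y(x) = A x + B,
with A, B fixed by the endpoint conditions.
Applying the endpoint conditions y(1) = 0 and y(5) = 0: solve A·1 + B = 0 and A·5 + B = 0. Subtracting gives A(5 − 1) = 0 − 0, so A = 0, and B = 0 − A·1 = 0. Therefore
    y(x) = 0.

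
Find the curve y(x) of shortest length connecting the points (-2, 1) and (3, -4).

Arc-length functional: J[y] = ∫ sqrt(1 + (y')^2) dx.
Lagrangian L = sqrt(1 + (y')^2) has no explicit y dependence, so ∂L/∂y = 0 and the Euler-Lagrange equation gives
    d/dx( y' / sqrt(1 + (y')^2) ) = 0  ⇒  y' / sqrt(1 + (y')^2) = const.
Hence y' is constant, so y(x) is affine.
Fitting the endpoints (-2, 1) and (3, -4):
    slope m = ((-4) − 1) / (3 − (-2)) = -1,
    intercept c = 1 − m·(-2) = -1.
Extremal: y(x) = -x - 1.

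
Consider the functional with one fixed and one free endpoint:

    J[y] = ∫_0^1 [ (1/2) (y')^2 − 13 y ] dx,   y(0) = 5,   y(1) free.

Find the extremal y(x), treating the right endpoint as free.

The Lagrangian L = (1/2) (y')^2 − 13 y gives
    ∂L/∂y = −13,   ∂L/∂y' = y'.
Euler-Lagrange: d/dx(y') − (−13) = 0, i.e. y'' + 13 = 0, so
    y(x) = −(13/2) x^2 + C1 x + C2.
Fixed left endpoint y(0) = 5 ⇒ C2 = 5.
The right endpoint x = 1 is free, so the natural (transversality) condition is ∂L/∂y' |_{x=1} = 0, i.e. y'(1) = 0.
Compute y'(x) = −13 x + C1, so y'(1) = −13 + C1 = 0 ⇒ C1 = 13.
Therefore the extremal is
    y(x) = −(13/2) x^2 + 13 x + 5.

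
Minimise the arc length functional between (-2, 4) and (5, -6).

Arc-length functional: J[y] = ∫ sqrt(1 + (y')^2) dx.
Lagrangian L = sqrt(1 + (y')^2) has no explicit y dependence, so ∂L/∂y = 0 and the Euler-Lagrange equation gives
    d/dx( y' / sqrt(1 + (y')^2) ) = 0  ⇒  y' / sqrt(1 + (y')^2) = const.
Hence y' is constant, so y(x) is affine.
Fitting the endpoints (-2, 4) and (5, -6):
    slope m = ((-6) − 4) / (5 − (-2)) = -10/7,
    intercept c = 4 − m·(-2) = 8/7.
Extremal: y(x) = (-10/7) x + 8/7.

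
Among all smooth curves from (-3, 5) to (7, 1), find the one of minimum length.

Arc-length functional: J[y] = ∫ sqrt(1 + (y')^2) dx.
Lagrangian L = sqrt(1 + (y')^2) has no explicit y dependence, so ∂L/∂y = 0 and the Euler-Lagrange equation gives
    d/dx( y' / sqrt(1 + (y')^2) ) = 0  ⇒  y' / sqrt(1 + (y')^2) = const.
Hence y' is constant, so y(x) is affine.
Fitting the endpoints (-3, 5) and (7, 1):
    slope m = (1 − 5) / (7 − (-3)) = -2/5,
    intercept c = 5 − m·(-3) = 19/5.
Extremal: y(x) = (-2/5) x + 19/5.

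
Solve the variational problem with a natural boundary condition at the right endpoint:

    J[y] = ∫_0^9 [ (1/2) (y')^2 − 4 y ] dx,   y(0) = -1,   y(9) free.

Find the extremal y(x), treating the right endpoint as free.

The Lagrangian L = (1/2) (y')^2 − 4 y gives
    ∂L/∂y = −4,   ∂L/∂y' = y'.
Euler-Lagrange: d/dx(y') − (−4) = 0, i.e. y'' + 4 = 0, so
    y(x) = −(4/2) x^2 + C1 x + C2.
Fixed left endpoint y(0) = -1 ⇒ C2 = -1.
The right endpoint x = 9 is free, so the natural (transversality) condition is ∂L/∂y' |_{x=9} = 0, i.e. y'(9) = 0.
Compute y'(x) = −4 x + C1, so y'(9) = −36 + C1 = 0 ⇒ C1 = 36.
Therefore the extremal is
    y(x) = −2 x^2 + 36 x − 1.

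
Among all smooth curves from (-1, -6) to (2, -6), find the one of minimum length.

Arc-length functional: J[y] = ∫ sqrt(1 + (y')^2) dx.
Lagrangian L = sqrt(1 + (y')^2) has no explicit y dependence, so ∂L/∂y = 0 and the Euler-Lagrange equation gives
    d/dx( y' / sqrt(1 + (y')^2) ) = 0  ⇒  y' / sqrt(1 + (y')^2) = const.
Hence y' is constant, so y(x) is affine.
Fitting the endpoints (-1, -6) and (2, -6):
    slope m = ((-6) − (-6)) / (2 − (-1)) = 0,
    intercept c = (-6) − m·(-1) = -6.
Extremal: y(x) = -6.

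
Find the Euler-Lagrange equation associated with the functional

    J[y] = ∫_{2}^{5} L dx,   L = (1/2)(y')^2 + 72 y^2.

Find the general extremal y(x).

The Lagrangian is L = (1/2)(y')^2 + 72 y^2.
∂L/∂y = 144y.
∂L/∂y' = y'.
The Euler-Lagrange equation d/dx(∂L/∂y') − ∂L/∂y = 0 becomes:
    y'' - 144 y = 0
General solution: y(x) = A e^(12x) + B e^(-12x), where A and B are arbitrary constants fixed by the endpoint conditions.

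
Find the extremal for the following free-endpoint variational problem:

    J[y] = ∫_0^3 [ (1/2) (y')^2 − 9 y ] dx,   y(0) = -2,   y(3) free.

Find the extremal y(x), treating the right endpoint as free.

The Lagrangian L = (1/2) (y')^2 − 9 y gives
    ∂L/∂y = −9,   ∂L/∂y' = y'.
Euler-Lagrange: d/dx(y') − (−9) = 0, i.e. y'' + 9 = 0, so
    y(x) = −(9/2) x^2 + C1 x + C2.
Fixed left endpoint y(0) = -2 ⇒ C2 = -2.
The right endpoint x = 3 is free, so the natural (transversality) condition is ∂L/∂y' |_{x=3} = 0, i.e. y'(3) = 0.
Compute y'(x) = −9 x + C1, so y'(3) = −27 + C1 = 0 ⇒ C1 = 27.
Therefore the extremal is
    y(x) = −(9/2) x^2 + 27 x − 2.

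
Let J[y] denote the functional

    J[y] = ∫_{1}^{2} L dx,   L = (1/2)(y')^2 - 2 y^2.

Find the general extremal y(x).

The Lagrangian is L = (1/2)(y')^2 - 2 y^2.
∂L/∂y = -4y.
∂L/∂y' = y'.
The Euler-Lagrange equation d/dx(∂L/∂y') − ∂L/∂y = 0 becomes:
    y'' + 4 y = 0
General solution: y(x) = A sin(2x) + B cos(2x), where A and B are arbitrary constants fixed by the endpoint conditions.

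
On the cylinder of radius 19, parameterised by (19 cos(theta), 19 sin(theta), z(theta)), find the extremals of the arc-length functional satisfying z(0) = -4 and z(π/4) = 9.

Parameterise the cylinder of radius R = 19 as
    r(θ) = (19 cos θ, 19 sin θ, z(θ)).
The arc-length element is
    ds = sqrt(361 + (dz/dθ)^2) dθ,
so the Lagrangian is L = sqrt(361 + z'^2).
L depends on z' only, not on z or θ, so ∂L/∂z = 0 and
    ∂L/∂z' = z' / sqrt(361 + z'^2).
The Euler-Lagrange equation gives
    d/dθ( z' / sqrt(361 + z'^2) ) = 0,
so z' is constant. Integrating once:
    z(θ) = a θ + b,
a helix on the cylinder (a straight line when the cylinder is unrolled). The constants a, b are determined by the endpoint conditions.
With endpoint conditions z(0) = -4 and z(π/4) = 9: from z(0) = b we get b = -4, and a·π/4 + -4 = 9 gives a = 52/π, so
    z(θ) = (52/π) θ − 4.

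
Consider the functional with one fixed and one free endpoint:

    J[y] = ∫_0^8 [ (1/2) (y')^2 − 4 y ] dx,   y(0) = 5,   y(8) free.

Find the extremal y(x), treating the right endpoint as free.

The Lagrangian L = (1/2) (y')^2 − 4 y gives
    ∂L/∂y = −4,   ∂L/∂y' = y'.
Euler-Lagrange: d/dx(y') − (−4) = 0, i.e. y'' + 4 = 0, so
    y(x) = −(4/2) x^2 + C1 x + C2.
Fixed left endpoint y(0) = 5 ⇒ C2 = 5.
The right endpoint x = 8 is free, so the natural (transversality) condition is ∂L/∂y' |_{x=8} = 0, i.e. y'(8) = 0.
Compute y'(x) = −4 x + C1, so y'(8) = −32 + C1 = 0 ⇒ C1 = 32.
Therefore the extremal is
    y(x) = −2 x^2 + 32 x + 5.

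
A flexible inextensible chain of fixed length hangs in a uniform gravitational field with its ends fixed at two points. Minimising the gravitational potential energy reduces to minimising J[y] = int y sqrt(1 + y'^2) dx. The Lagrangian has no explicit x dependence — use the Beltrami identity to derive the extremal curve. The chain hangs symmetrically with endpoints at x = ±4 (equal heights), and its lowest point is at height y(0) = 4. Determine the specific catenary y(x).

The Lagrangian L(y, y') = y sqrt(1 + y'^2) has no explicit x dependence, so the Beltrami identity applies:
    L − y' ∂L/∂y' = C.
Compute ∂L/∂y' = y · y' / sqrt(1 + y'^2). Then
    L − y' ∂L/∂y'
    = y sqrt(1 + y'^2) − y · y'^2 / sqrt(1 + y'^2)
    = y (1 + y'^2 − y'^2) / sqrt(1 + y'^2)
    = y / sqrt(1 + y'^2) = C.
Squaring gives y^2 = C^2 (1 + y'^2), i.e.
    y'^2 = y^2 / C^2 − 1.
Separating variables,
    dy / sqrt(y^2 − C^2) = dx / C,
and integrating gives arccosh(y / C) = (x − a)/C, so
    y(x) = C cosh((x − a)/C),
the catenary. The constants C and a are fixed by the two endpoint conditions (and, for the hanging-chain problem, the length constraint selects C).
Now fit the given data. The endpoints x = ±4 are symmetric at equal height, so the catenary is even about its minimum: a = 0 and y(x) = C cosh(x/C). The lowest point is y(0) = C cosh(0) = C, and we are told y(0) = 4, so C = 4. Therefore
    y(x) = 4 cosh(x/4),
and at the endpoints
    y(±4) = 4 cosh(4/4).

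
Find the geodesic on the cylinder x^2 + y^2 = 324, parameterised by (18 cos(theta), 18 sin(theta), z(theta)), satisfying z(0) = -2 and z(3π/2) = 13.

Parameterise the cylinder of radius R = 18 as
    r(θ) = (18 cos θ, 18 sin θ, z(θ)).
The arc-length element is
    ds = sqrt(324 + (dz/dθ)^2) dθ,
so the Lagrangian is L = sqrt(324 + z'^2).
L depends on z' only, not on z or θ, so ∂L/∂z = 0 and
    ∂L/∂z' = z' / sqrt(324 + z'^2).
The Euler-Lagrange equation gives
    d/dθ( z' / sqrt(324 + z'^2) ) = 0,
so z' is constant. Integrating once:
    z(θ) = a θ + b,
a helix on the cylinder (a straight line when the cylinder is unrolled). The constants a, b are determined by the endpoint conditions.
With endpoint conditions z(0) = -2 and z(3π/2) = 13: from z(0) = b we get b = -2, and a·3π/2 + -2 = 13 gives a = 10/π, so
    z(θ) = (10/π) θ − 2.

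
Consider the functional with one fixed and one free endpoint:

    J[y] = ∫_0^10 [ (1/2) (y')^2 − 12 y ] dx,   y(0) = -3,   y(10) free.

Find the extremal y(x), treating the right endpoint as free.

The Lagrangian L = (1/2) (y')^2 − 12 y gives
    ∂L/∂y = −12,   ∂L/∂y' = y'.
Euler-Lagrange: d/dx(y') − (−12) = 0, i.e. y'' + 12 = 0, so
    y(x) = −(12/2) x^2 + C1 x + C2.
Fixed left endpoint y(0) = -3 ⇒ C2 = -3.
The right endpoint x = 10 is free, so the natural (transversality) condition is ∂L/∂y' |_{x=10} = 0, i.e. y'(10) = 0.
Compute y'(x) = −12 x + C1, so y'(10) = −120 + C1 = 0 ⇒ C1 = 120.
Therefore the extremal is
    y(x) = −6 x^2 + 120 x − 3.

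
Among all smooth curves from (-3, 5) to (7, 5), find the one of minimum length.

Arc-length functional: J[y] = ∫ sqrt(1 + (y')^2) dx.
Lagrangian L = sqrt(1 + (y')^2) has no explicit y dependence, so ∂L/∂y = 0 and the Euler-Lagrange equation gives
    d/dx( y' / sqrt(1 + (y')^2) ) = 0  ⇒  y' / sqrt(1 + (y')^2) = const.
Hence y' is constant, so y(x) is affine.
Fitting the endpoints (-3, 5) and (7, 5):
    slope m = (5 − 5) / (7 − (-3)) = 0,
    intercept c = 5 − m·(-3) = 5.
Extremal: y(x) = 5.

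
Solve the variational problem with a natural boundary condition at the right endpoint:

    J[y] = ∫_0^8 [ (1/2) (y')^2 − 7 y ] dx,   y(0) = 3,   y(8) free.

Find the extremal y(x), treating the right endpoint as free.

The Lagrangian L = (1/2) (y')^2 − 7 y gives
    ∂L/∂y = −7,   ∂L/∂y' = y'.
Euler-Lagrange: d/dx(y') − (−7) = 0, i.e. y'' + 7 = 0, so
    y(x) = −(7/2) x^2 + C1 x + C2.
Fixed left endpoint y(0) = 3 ⇒ C2 = 3.
The right endpoint x = 8 is free, so the natural (transversality) condition is ∂L/∂y' |_{x=8} = 0, i.e. y'(8) = 0.
Compute y'(x) = −7 x + C1, so y'(8) = −56 + C1 = 0 ⇒ C1 = 56.
Therefore the extremal is
    y(x) = −(7/2) x^2 + 56 x + 3.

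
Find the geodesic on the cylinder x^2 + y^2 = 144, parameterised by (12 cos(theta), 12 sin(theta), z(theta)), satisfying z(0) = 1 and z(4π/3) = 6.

Parameterise the cylinder of radius R = 12 as
    r(θ) = (12 cos θ, 12 sin θ, z(θ)).
The arc-length element is
    ds = sqrt(144 + (dz/dθ)^2) dθ,
so the Lagrangian is L = sqrt(144 + z'^2).
L depends on z' only, not on z or θ, so ∂L/∂z = 0 and
    ∂L/∂z' = z' / sqrt(144 + z'^2).
The Euler-Lagrange equation gives
    d/dθ( z' / sqrt(144 + z'^2) ) = 0,
so z' is constant. Integrating once:
    z(θ) = a θ + b,
a helix on the cylinder (a straight line when the cylinder is unrolled). The constants a, b are determined by the endpoint conditions.
With endpoint conditions z(0) = 1 and z(4π/3) = 6: from z(0) = b we get b = 1, and a·4π/3 + 1 = 6 gives a = 15/(4π), so
    z(θ) = (15/(4π)) θ + 1.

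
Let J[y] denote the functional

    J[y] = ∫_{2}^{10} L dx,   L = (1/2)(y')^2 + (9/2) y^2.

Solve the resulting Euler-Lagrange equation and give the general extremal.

The Lagrangian is L = (1/2)(y')^2 + (9/2) y^2.
∂L/∂y = 9y.
∂L/∂y' = y'.
The Euler-Lagrange equation d/dx(∂L/∂y') − ∂L/∂y = 0 becomes:
    y'' - 9 y = 0
General solution: y(x) = A e^(3x) + B e^(-3x), where A and B are arbitrary constants fixed by the endpoint conditions.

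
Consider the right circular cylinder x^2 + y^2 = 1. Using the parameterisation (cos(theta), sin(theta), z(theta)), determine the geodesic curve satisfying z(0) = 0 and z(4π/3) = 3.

Parameterise the cylinder of radius R = 1 as
    r(θ) = (cos θ, sin θ, z(θ)).
The arc-length element is
    ds = sqrt(1 + (dz/dθ)^2) dθ,
so the Lagrangian is L = sqrt(1 + z'^2).
L depends on z' only, not on z or θ, so ∂L/∂z = 0 and
    ∂L/∂z' = z' / sqrt(1 + z'^2).
The Euler-Lagrange equation gives
    d/dθ( z' / sqrt(1 + z'^2) ) = 0,
so z' is constant. Integrating once:
    z(θ) = a θ + b,
a helix on the cylinder (a straight line when the cylinder is unrolled). The constants a, b are determined by the endpoint conditions.
With endpoint conditions z(0) = 0 and z(4π/3) = 3: from z(0) = b we get b = 0, and a·4π/3 + 0 = 3 gives a = 9/(4π), so
    z(θ) = (9/(4π)) θ.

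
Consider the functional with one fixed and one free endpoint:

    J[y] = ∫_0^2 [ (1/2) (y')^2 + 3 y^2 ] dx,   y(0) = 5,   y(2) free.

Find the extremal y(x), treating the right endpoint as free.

The Lagrangian L = (1/2) (y')^2 + 3 y^2 gives
    ∂L/∂y = 6 y,   ∂L/∂y' = y'.
Euler-Lagrange: y'' − 6 y = 0.
With k = sqrt(6), the general solution is
    y(x) = A cosh(sqrt(6) x) + B sinh(sqrt(6) x).
Fixed left endpoint y(0) = 5 ⇒ A = 5.
The right endpoint x = 2 is free, so the natural (transversality) condition is ∂L/∂y' |_{x=2} = 0, i.e. y'(2) = 0.
Compute y'(x) = A k sinh(k x) + B k cosh(k x), so
    y'(2) = A k sinh(k·2) + B k cosh(k·2) = 0
    ⇒ B = −A tanh(k·2) = − 5 tanh(sqrt(6)·2).
Therefore the extremal is
    y(x) = 5 cosh(sqrt(6) x) − 5 tanh(sqrt(6)·2) sinh(sqrt(6) x).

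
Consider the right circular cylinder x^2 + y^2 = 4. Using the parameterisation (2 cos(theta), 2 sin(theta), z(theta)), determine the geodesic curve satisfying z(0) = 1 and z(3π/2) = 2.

Parameterise the cylinder of radius R = 2 as
    r(θ) = (2 cos θ, 2 sin θ, z(θ)).
The arc-length element is
    ds = sqrt(4 + (dz/dθ)^2) dθ,
so the Lagrangian is L = sqrt(4 + z'^2).
L depends on z' only, not on z or θ, so ∂L/∂z = 0 and
    ∂L/∂z' = z' / sqrt(4 + z'^2).
The Euler-Lagrange equation gives
    d/dθ( z' / sqrt(4 + z'^2) ) = 0,
so z' is constant. Integrating once:
    z(θ) = a θ + b,
a helix on the cylinder (a straight line when the cylinder is unrolled). The constants a, b are determined by the endpoint conditions.
With endpoint conditions z(0) = 1 and z(3π/2) = 2: from z(0) = b we get b = 1, and a·3π/2 + 1 = 2 gives a = 2/(3π), so
    z(θ) = (2/(3π)) θ + 1.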